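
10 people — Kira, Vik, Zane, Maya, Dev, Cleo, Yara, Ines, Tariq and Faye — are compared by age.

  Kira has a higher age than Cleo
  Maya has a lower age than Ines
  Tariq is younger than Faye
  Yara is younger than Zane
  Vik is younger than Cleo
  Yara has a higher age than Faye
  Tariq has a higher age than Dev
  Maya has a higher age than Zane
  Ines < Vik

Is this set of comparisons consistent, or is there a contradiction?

consistent

Every relation is compatible with Dev < Tariq < Faye < Yara < Zane < Maya < Ines < Vik < Cleo < Kira; the set is consistent.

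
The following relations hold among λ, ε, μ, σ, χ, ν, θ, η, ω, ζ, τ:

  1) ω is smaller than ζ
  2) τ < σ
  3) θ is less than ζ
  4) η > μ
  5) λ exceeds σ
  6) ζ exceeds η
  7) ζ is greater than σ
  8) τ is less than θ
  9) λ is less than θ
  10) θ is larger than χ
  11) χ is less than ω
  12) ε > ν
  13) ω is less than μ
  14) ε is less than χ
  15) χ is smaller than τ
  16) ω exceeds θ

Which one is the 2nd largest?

η

Chaining the given pairs: ν < ε < χ < τ < σ < λ < θ < ω < μ < η < ζ.
The 2nd largest is η.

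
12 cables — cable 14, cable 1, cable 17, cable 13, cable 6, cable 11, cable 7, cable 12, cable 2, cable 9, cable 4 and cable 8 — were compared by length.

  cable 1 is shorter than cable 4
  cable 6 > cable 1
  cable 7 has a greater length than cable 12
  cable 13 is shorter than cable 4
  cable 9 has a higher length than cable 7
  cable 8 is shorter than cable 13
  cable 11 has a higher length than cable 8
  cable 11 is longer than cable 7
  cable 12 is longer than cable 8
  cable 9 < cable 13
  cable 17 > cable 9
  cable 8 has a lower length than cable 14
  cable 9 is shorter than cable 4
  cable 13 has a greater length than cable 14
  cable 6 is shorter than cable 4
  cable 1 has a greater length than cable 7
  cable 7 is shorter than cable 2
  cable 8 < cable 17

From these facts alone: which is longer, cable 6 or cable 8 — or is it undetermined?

Chaining the given relations: cable 8 < cable 12 < cable 7 < cable 1 < cable 6.
So cable 6 is longer.

cable 6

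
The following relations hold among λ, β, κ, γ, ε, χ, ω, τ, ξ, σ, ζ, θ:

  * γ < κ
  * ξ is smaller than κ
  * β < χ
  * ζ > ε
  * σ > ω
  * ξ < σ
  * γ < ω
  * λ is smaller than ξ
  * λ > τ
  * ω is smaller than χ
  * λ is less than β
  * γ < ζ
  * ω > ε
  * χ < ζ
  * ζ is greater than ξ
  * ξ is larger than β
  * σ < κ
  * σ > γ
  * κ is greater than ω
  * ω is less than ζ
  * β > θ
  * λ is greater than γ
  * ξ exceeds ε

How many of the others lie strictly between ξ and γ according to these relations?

2

Chaining upward from γ reaches: ω, λ, β, σ, κ, χ, ζ.
Chaining downward from ξ reaches: ε, τ, λ, θ, β.
Strictly between γ and ξ are those in both lists: λ, β — 2 elements.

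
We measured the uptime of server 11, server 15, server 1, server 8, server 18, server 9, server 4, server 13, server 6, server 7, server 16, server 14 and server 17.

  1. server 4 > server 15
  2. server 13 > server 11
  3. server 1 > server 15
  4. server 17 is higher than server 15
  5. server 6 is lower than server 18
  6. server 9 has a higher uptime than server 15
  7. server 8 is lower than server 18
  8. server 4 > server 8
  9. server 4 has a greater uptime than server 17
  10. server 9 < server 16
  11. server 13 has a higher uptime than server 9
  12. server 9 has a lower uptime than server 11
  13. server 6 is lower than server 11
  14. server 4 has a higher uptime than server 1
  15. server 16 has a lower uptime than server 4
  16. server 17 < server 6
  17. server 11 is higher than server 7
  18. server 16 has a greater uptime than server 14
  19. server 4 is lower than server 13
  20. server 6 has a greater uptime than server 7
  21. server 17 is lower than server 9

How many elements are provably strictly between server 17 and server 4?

2

The relations place server 17 below server 4. An element lies strictly between them when it is forced above server 17 and also forced below server 4.
Above server 17: {server 9, server 6, server 16, server 18, server 11, server 13}. Below server 4: {server 15, server 8, server 1, server 14, server 9, server 16}.
Intersection: {server 9, server 16} — 2.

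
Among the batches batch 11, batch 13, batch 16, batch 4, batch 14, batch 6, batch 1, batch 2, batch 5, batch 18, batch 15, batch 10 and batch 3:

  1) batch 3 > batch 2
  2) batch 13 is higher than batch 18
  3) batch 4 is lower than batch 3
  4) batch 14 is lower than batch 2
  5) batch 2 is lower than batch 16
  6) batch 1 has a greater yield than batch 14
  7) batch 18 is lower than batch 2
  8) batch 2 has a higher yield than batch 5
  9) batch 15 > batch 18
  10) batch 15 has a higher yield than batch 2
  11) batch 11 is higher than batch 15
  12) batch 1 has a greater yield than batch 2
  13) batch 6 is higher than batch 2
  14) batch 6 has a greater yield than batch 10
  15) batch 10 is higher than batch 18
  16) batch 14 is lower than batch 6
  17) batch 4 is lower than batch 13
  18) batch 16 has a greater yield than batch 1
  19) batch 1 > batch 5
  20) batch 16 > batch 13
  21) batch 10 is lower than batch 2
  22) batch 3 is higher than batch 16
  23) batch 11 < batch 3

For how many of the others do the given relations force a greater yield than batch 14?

7

The elements the relations force above batch 14 are batch 2, batch 15, batch 6, batch 1, batch 11, batch 16, batch 3 — no chain reaches any other.
That is 7.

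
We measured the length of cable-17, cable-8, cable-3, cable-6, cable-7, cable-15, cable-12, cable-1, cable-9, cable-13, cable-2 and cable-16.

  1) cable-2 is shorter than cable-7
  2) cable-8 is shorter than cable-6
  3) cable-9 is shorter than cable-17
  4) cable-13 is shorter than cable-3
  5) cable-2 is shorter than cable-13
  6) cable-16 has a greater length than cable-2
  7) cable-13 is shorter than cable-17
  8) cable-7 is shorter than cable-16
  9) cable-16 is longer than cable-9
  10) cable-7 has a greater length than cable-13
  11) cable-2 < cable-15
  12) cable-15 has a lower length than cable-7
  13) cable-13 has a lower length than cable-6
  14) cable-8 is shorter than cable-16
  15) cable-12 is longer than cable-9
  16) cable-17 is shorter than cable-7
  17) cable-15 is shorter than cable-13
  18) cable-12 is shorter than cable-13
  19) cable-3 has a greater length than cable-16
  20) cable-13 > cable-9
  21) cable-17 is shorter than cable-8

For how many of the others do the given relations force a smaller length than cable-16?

8

Directly below cable-16: cable-2, cable-9, cable-7, cable-8.
One step further: cable-15, cable-13, cable-17 (7 so far).
One step further: cable-12 (8 so far).
No other element is forced below cable-16 by the given relations, so the count is 8.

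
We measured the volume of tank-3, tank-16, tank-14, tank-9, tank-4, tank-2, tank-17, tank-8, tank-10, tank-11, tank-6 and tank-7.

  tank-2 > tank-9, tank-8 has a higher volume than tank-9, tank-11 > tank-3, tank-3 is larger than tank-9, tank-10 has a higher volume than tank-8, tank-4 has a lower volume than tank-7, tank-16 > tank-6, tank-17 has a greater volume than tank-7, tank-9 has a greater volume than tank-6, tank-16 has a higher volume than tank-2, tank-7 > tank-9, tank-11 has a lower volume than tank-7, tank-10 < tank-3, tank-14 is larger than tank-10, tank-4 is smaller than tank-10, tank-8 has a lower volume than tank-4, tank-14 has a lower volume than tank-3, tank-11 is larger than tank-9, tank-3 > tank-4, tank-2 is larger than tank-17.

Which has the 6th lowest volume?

The consecutive relations fix a unique order: tank-6 < tank-9 < tank-8 < tank-4 < tank-10 < tank-14 < tank-3 < tank-11 < tank-7 < tank-17 < tank-2 < tank-16.
Counting 6 from the smallest end gives tank-14.

tank-14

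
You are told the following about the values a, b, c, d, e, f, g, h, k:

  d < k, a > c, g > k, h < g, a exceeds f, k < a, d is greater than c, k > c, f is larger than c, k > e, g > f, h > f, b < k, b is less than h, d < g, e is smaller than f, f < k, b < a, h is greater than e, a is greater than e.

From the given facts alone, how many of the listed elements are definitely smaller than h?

The elements the relations force below h are e, c, f, b — no chain reaches any other.
That is 4.

4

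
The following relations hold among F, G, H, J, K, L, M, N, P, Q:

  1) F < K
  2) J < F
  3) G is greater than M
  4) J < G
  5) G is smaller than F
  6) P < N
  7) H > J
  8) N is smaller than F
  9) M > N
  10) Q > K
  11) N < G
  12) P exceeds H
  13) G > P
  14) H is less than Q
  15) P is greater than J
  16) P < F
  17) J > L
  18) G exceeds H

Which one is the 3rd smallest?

H

Piecing the relations together gives one ordering: L < J < H < P < N < M < G < F < K < Q.
Counting 3 from the smallest end gives H.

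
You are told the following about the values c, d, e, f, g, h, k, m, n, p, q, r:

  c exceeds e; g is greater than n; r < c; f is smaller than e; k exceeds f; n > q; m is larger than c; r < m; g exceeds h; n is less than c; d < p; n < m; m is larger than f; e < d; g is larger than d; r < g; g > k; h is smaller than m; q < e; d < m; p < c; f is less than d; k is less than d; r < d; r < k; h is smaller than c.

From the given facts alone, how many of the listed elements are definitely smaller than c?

9

From c the given relations immediately reach h, r, e, n, p.
From those, f, q, d — 8 in total.
From those, k — 9 in total.
No other element is forced below c by the given relations, so the count is 9.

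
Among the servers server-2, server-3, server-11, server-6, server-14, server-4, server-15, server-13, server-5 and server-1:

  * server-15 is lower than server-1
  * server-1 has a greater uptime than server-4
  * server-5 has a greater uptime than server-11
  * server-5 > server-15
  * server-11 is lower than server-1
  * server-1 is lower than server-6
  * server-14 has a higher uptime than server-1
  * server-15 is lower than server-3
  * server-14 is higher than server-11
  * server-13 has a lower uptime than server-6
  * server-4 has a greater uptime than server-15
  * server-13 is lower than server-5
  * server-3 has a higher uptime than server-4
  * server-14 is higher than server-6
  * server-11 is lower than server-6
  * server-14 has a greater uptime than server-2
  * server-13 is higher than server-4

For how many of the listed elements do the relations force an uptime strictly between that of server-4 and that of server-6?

2

The relations place server-4 below server-6. An element lies strictly between them when it is forced above server-4 and also forced below server-6.
Above server-4: {server-3, server-1, server-13, server-14, server-5}. Below server-6: {server-11, server-15, server-1, server-13}.
Intersection: {server-1, server-13} — 2.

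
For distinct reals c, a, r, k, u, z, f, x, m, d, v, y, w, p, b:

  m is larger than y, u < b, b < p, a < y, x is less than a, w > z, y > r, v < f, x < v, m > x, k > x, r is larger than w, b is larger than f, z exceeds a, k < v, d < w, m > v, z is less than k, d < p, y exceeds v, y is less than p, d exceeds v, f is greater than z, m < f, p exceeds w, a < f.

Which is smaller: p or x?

x

Chaining the given relations: x < a < z < k < v < d < w < r < y < m < f < b < p.
So x < p; x is the smaller of the two.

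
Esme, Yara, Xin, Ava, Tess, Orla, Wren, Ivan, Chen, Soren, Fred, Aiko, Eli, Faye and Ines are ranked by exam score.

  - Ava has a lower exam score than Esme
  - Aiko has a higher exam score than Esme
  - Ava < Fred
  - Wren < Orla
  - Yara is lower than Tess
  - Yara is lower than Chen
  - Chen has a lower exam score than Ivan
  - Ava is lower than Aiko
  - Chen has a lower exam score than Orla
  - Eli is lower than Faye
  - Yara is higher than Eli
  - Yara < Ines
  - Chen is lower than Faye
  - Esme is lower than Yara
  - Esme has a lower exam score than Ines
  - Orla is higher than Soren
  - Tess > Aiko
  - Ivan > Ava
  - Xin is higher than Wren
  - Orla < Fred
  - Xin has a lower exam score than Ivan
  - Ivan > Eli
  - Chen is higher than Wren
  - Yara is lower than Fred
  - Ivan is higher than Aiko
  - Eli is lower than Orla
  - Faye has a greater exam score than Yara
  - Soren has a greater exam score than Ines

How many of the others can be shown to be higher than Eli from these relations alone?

9

From Eli the given relations immediately reach Yara, Faye, Ivan, Orla.
From those, Chen, Ines, Tess, Fred — 8 in total.
From those, Soren — 9 in total.
No other element is forced above Eli by the given relations, so the count is 9.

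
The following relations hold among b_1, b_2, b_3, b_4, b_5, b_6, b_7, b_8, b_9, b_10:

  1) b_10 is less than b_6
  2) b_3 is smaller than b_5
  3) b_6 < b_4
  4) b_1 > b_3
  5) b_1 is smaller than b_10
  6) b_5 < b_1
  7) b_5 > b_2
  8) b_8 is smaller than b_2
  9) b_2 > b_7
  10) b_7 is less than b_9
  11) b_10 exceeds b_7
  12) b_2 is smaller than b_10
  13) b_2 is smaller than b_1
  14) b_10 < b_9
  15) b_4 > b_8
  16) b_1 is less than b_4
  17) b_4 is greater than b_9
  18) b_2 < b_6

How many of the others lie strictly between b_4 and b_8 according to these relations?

6

The relations place b_8 below b_4. An element lies strictly between them when it is forced above b_8 and also forced below b_4.
Above b_8: {b_2, b_5, b_1, b_10, b_9, b_6}. Below b_4: {b_7, b_3, b_2, b_5, b_1, b_10, b_9, b_6}.
Intersection: {b_2, b_5, b_1, b_10, b_9, b_6} — 6.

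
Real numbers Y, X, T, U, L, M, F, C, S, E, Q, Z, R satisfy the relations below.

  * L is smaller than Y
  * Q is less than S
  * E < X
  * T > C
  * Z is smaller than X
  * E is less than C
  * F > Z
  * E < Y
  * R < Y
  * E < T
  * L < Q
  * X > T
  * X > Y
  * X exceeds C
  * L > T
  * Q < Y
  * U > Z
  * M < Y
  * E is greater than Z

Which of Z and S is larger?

Link the given pairs in sequence: Z < E; E < T; T < L; L < Q; Q < S.
Together: Z < E < T < L < Q < S.
So Z < S; S is the larger of the two.

S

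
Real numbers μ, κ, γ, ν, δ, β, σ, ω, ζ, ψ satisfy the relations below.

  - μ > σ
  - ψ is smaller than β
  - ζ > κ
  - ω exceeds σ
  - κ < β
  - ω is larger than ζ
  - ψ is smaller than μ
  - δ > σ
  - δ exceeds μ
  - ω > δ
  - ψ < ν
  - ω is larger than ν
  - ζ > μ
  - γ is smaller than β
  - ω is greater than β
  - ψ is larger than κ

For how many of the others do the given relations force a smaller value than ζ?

From ζ the given relations immediately reach κ, μ.
From those, ψ, σ — 4 in total.
Nothing else is reachable below ζ; 4 in all.

4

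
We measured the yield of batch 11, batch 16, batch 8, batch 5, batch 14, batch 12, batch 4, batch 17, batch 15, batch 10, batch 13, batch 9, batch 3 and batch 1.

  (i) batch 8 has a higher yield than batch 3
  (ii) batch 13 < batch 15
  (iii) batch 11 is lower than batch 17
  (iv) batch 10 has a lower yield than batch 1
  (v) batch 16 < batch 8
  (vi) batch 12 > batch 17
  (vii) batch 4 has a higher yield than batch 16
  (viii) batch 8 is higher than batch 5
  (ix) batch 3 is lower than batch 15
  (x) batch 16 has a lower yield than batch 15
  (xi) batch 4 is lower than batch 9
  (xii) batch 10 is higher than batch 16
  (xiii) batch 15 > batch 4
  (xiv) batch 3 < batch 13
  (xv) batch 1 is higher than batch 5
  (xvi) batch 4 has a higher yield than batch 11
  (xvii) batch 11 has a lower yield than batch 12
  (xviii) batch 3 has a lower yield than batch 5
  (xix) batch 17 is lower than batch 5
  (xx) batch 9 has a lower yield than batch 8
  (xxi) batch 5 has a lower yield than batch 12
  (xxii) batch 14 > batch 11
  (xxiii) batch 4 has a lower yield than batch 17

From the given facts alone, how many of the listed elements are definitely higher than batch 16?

From batch 16 the given relations immediately reach batch 4, batch 10, batch 8, batch 15.
From those, batch 9, batch 17, batch 1 — 7 in total.
From those, batch 5, batch 12 — 9 in total.
No other element is forced above batch 16 by the given relations, so the count is 9.

9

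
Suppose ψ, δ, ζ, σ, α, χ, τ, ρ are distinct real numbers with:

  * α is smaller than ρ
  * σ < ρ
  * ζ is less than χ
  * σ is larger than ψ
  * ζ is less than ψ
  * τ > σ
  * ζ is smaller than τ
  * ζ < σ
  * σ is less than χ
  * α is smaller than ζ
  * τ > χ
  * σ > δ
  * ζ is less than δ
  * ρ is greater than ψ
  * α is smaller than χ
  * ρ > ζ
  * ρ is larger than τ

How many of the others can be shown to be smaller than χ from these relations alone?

5

From χ the given relations immediately reach α, ζ, σ.
From those, δ, ψ — 5 in total.
Nothing else is reachable below χ; 5 in all.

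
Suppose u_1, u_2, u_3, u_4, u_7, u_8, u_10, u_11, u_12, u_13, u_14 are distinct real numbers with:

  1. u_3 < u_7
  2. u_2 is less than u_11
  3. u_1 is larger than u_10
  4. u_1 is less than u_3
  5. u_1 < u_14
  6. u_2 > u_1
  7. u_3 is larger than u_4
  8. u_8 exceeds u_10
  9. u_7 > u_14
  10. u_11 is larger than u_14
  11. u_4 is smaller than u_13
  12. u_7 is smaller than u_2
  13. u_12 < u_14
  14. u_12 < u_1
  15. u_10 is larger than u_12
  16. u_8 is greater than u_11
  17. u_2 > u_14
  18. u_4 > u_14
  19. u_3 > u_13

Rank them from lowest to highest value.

u_12 < u_10 < u_1 < u_14 < u_4 < u_13 < u_3 < u_7 < u_2 < u_11 < u_8

Each adjacent pair is fixed by a given relation: u_12 < u_10; u_10 < u_1; u_1 < u_14; u_14 < u_4; u_4 < u_13; u_13 < u_3; u_3 < u_7; u_7 < u_2; u_2 < u_11; u_11 < u_8. Chaining them end to end gives the full order.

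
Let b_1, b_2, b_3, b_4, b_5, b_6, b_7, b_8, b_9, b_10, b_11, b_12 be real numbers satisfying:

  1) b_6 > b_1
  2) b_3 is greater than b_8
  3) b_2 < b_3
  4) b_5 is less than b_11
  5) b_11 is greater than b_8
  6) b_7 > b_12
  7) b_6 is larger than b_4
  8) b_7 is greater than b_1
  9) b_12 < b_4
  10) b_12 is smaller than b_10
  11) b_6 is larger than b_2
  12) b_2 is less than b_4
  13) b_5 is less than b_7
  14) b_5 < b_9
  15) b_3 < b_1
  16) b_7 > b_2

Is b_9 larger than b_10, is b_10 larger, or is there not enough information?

Following every chain through b_10: below b_10 we get b_12.
b_9 is not reached, and no chain runs the other way from b_9 to b_10.
So the given relations leave the order of b_10 and b_9 undetermined.

undetermined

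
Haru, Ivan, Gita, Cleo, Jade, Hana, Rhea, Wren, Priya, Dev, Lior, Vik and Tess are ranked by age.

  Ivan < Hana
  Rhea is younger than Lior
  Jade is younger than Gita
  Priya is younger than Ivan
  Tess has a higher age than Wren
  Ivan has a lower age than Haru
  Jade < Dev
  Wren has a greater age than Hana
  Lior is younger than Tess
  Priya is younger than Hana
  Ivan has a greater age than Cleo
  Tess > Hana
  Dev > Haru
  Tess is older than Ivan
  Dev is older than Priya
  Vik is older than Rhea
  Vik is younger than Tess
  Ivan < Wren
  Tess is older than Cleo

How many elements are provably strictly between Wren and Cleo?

Chaining upward from Cleo reaches: Ivan, Hana, Haru, Tess, Dev.
Chaining downward from Wren reaches: Priya, Ivan, Hana.
Strictly between Cleo and Wren are those in both lists: Ivan, Hana — 2 elements.

2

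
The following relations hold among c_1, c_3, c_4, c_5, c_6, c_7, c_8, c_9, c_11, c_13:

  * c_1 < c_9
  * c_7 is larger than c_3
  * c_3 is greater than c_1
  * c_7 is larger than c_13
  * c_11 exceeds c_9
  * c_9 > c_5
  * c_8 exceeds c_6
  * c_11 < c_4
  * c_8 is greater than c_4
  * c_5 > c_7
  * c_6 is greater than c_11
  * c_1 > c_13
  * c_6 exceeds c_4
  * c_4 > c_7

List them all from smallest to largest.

c_13 < c_1 < c_3 < c_7 < c_5 < c_9 < c_11 < c_4 < c_6 < c_8

Each adjacent pair is fixed by a given relation: c_13 < c_1; c_1 < c_3; c_3 < c_7; c_7 < c_5; c_5 < c_9; c_9 < c_11; c_11 < c_4; c_4 < c_6; c_6 < c_8. Chaining them end to end gives the full order.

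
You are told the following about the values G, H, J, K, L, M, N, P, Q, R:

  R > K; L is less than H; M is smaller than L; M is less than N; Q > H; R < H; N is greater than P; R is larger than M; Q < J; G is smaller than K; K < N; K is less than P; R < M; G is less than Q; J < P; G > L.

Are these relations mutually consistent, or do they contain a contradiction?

inconsistent

Chaining the given relations yields M < L < G < K < R, so M < R. But one relation states R < M. These cannot both hold.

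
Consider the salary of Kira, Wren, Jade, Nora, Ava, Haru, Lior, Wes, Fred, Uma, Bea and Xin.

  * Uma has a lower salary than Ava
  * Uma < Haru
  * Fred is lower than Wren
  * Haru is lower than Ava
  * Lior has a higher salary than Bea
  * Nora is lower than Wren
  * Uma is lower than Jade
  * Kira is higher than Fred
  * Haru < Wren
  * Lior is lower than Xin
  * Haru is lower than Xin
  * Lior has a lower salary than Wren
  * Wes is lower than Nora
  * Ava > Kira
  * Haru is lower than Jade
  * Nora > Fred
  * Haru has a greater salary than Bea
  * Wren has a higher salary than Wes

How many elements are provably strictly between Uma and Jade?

1

The relations place Uma below Jade. An element lies strictly between them when it is forced above Uma and also forced below Jade.
Above Uma: {Haru, Ava, Wren, Xin}. Below Jade: {Bea, Haru}.
Intersection: {Haru} — 1.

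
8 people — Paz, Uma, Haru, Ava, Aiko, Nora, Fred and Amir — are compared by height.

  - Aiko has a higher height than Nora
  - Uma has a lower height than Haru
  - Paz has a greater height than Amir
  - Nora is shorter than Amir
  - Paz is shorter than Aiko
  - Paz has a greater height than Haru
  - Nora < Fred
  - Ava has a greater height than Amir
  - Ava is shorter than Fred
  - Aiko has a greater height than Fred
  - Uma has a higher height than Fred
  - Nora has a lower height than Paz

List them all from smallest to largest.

Nora < Amir < Ava < Fred < Uma < Haru < Paz < Aiko

Each adjacent pair is fixed by a given relation: Nora < Amir; Amir < Ava; Ava < Fred; Fred < Uma; Uma < Haru; Haru < Paz; Paz < Aiko. Chaining them end to end gives the full order.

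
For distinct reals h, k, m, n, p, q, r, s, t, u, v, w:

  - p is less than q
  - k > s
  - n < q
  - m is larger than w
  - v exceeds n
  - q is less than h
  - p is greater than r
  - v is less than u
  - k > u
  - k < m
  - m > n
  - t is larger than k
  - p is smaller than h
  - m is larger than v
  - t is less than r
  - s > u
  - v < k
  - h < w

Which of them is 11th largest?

v

The consecutive relations fix a unique order: n < v < u < s < k < t < r < p < q < h < w < m.
The 11th largest is v.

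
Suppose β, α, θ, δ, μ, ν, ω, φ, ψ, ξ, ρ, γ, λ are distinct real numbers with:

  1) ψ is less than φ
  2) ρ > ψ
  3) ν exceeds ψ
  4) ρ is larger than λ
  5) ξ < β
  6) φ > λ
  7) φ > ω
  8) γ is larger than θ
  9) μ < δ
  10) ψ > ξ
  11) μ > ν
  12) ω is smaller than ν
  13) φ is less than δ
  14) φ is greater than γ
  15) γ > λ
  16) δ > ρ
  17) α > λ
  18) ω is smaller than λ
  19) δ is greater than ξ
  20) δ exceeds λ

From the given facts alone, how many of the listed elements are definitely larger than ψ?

Directly above ψ: φ, ν, ρ.
One step further: μ, δ (5 so far).
No other element is forced above ψ by the given relations, so the count is 5.

5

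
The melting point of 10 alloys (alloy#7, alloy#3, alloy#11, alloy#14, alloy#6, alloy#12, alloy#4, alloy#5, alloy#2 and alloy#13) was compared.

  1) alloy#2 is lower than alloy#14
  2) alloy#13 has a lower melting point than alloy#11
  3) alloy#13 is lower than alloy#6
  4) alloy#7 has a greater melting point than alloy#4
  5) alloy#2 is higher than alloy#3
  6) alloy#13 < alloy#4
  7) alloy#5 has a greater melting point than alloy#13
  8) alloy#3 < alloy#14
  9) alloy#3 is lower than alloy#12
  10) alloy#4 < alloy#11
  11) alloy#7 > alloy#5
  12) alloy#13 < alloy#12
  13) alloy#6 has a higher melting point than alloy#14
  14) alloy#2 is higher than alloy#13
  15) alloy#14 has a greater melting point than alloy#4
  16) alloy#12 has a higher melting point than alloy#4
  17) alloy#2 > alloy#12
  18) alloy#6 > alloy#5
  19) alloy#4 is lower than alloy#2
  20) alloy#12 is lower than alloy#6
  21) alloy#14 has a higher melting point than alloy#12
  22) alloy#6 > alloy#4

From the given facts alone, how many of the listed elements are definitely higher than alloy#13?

8

Directly above alloy#13: alloy#4, alloy#11, alloy#12, alloy#5, alloy#2, alloy#6.
One step further: alloy#14, alloy#7 (8 so far).
No other element is forced above alloy#13 by the given relations, so the count is 8.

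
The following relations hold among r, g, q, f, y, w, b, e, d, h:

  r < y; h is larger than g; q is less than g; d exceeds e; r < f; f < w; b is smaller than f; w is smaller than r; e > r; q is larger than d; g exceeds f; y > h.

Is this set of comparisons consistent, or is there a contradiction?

We have r < f stated directly, yet also f < w < r by chaining the others — so f < r. Contradiction.

inconsistent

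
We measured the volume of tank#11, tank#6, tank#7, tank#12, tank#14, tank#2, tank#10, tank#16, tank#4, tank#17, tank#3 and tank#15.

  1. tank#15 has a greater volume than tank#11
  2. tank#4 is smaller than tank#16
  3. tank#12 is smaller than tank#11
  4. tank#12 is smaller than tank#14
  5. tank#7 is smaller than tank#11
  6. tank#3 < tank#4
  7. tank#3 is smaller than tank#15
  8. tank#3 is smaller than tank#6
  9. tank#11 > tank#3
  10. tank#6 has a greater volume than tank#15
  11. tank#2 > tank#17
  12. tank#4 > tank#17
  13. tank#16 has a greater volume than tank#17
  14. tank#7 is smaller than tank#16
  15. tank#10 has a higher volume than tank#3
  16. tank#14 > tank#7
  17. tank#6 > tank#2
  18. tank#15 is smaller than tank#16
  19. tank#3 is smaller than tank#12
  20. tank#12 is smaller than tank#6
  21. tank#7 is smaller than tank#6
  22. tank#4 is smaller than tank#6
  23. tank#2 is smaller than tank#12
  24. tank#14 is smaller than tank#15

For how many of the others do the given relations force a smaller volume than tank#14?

5

From tank#14 the given relations immediately reach tank#7, tank#12.
From those, tank#3, tank#2 — 4 in total.
From those, tank#17 — 5 in total.
No other element is forced below tank#14 by the given relations, so the count is 5.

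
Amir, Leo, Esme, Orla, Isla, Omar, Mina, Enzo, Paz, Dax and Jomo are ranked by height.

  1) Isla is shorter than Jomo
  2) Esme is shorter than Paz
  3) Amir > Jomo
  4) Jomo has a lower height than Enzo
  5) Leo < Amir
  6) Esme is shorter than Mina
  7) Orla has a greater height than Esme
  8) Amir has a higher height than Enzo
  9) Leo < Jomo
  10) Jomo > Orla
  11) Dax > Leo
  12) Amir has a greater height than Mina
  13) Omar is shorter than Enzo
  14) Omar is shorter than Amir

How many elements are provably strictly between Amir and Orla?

2

Chaining upward from Orla reaches: Jomo, Enzo.
Chaining downward from Amir reaches: Isla, Omar, Esme, Leo, Jomo, Enzo, Mina.
Strictly between Orla and Amir are those in both lists: Jomo, Enzo — 2 elements.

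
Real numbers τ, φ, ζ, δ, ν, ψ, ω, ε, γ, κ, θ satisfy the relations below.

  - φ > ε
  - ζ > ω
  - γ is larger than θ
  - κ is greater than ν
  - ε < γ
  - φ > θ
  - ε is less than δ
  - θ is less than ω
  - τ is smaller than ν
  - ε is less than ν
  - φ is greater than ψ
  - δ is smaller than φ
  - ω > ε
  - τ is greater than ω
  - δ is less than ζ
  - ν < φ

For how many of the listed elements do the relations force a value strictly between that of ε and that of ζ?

2

Chaining upward from ε reaches: γ, ω, δ, τ, ν, κ, φ.
Chaining downward from ζ reaches: θ, ω, δ.
Strictly between ε and ζ are those in both lists: ω, δ — 2 elements.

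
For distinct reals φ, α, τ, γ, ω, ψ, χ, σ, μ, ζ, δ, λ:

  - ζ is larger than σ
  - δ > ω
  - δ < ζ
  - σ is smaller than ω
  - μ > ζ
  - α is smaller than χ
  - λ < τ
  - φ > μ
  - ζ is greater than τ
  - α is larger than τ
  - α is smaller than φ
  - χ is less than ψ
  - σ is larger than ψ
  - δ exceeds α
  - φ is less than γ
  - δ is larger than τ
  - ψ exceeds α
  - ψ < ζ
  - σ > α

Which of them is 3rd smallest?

The consecutive relations fix a unique order: λ < τ < α < χ < ψ < σ < ω < δ < ζ < μ < φ < γ.
The 3rd smallest is α.

α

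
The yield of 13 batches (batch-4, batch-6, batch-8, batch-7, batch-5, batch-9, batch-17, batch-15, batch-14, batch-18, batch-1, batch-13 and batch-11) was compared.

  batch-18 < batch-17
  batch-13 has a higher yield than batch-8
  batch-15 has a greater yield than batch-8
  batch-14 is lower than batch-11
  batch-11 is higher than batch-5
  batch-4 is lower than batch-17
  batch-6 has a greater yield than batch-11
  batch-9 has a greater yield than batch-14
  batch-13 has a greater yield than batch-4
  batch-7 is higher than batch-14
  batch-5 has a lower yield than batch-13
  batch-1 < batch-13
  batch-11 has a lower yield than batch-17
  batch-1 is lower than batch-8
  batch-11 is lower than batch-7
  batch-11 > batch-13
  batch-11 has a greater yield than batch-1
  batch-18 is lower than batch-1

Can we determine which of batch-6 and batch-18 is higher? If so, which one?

batch-6

batch-18 < batch-1 < batch-8 < batch-13 < batch-11 < batch-6, by transitivity through batch-1, batch-8, batch-13, batch-11.
So batch-6 is higher.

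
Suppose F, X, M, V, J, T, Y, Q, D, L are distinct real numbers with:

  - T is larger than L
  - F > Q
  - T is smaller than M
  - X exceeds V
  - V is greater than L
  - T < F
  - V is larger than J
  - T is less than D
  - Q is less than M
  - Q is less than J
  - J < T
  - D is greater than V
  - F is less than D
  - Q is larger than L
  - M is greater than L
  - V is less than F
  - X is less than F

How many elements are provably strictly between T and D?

The relations place T below D. An element lies strictly between them when it is forced above T and also forced below D.
Above T: {M, F}. Below D: {L, Q, J, V, X, F}.
Intersection: {F} — 1.

1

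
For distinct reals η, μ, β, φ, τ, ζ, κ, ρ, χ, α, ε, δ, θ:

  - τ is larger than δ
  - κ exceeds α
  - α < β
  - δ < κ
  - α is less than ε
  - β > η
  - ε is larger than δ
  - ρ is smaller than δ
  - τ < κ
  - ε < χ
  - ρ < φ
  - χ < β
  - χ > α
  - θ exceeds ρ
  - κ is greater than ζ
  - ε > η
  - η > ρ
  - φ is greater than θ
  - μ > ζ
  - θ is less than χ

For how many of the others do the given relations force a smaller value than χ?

The elements the relations force below χ are ρ, η, θ, δ, α, ε — no chain reaches any other.
That is 6.

6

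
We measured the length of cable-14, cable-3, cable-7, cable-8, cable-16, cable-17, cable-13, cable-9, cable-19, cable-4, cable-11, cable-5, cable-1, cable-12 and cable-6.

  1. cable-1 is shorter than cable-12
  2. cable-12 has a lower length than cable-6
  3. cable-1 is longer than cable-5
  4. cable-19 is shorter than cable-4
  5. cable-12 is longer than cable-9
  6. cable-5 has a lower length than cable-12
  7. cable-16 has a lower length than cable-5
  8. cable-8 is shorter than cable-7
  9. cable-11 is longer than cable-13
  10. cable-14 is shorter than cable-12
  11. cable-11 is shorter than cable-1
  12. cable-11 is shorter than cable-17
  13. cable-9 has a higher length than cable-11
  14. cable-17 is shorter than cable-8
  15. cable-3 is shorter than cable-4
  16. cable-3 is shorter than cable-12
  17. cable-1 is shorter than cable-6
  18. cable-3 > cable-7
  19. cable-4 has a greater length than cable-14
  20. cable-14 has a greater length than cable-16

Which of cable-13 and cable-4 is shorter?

Chaining the given relations: cable-13 < cable-11 < cable-17 < cable-8 < cable-7 < cable-3 < cable-4.
So cable-13 < cable-4; cable-13 is the shorter of the two.

cable-13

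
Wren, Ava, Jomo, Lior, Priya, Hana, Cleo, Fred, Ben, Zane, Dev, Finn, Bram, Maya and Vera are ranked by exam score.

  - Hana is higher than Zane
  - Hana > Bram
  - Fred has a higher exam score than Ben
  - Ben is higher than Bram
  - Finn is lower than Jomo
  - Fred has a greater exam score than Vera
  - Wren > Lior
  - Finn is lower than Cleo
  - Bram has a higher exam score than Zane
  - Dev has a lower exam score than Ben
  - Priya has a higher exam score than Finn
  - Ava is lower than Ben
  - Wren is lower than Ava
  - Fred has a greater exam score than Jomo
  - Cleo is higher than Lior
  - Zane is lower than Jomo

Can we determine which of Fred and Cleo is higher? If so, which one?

undetermined

Following every chain through Cleo: below Cleo we get Lior, Finn.
Fred is not reached, and no chain runs the other way from Fred to Cleo.
So the given relations leave the order of Cleo and Fred undetermined.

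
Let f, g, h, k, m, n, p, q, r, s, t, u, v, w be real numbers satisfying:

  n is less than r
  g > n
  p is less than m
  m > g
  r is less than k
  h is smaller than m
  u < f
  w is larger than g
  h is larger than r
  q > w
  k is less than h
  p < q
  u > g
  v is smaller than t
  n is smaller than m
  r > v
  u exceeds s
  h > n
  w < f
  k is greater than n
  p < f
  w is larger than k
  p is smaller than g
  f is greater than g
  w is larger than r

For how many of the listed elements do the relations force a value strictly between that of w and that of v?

The relations place v below w. An element lies strictly between them when it is forced above v and also forced below w.
Above v: {r, k, h, t, m, q, f}. Below w: {p, n, g, r, k}.
Intersection: {r, k} — 2.

2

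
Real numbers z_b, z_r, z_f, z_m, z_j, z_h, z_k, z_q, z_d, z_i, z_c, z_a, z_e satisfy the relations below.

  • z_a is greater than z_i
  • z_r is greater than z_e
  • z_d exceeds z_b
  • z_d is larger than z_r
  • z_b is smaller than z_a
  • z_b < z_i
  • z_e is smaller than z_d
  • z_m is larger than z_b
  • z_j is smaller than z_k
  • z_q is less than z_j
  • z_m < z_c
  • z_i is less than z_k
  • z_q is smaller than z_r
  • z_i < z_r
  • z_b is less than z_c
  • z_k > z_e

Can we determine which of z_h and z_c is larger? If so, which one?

undetermined

Following every chain through z_h: nothing is chained to z_h.
z_c is not reached, and no chain runs the other way from z_c to z_h.
So the given relations leave the order of z_h and z_c undetermined.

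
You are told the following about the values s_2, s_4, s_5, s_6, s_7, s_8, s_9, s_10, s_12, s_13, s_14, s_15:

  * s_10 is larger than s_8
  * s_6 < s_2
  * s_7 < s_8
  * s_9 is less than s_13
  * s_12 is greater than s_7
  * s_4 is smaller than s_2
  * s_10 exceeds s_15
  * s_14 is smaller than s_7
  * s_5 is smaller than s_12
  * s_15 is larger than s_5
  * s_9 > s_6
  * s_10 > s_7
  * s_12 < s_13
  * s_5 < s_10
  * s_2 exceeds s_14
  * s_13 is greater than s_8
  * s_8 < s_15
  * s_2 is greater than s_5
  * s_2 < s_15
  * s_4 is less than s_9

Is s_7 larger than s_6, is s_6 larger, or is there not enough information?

Following every chain through s_6: above s_6 we get s_2, s_15, s_9, s_13, s_10.
s_7 is not reached, and no chain runs the other way from s_7 to s_6.
So the given relations leave the order of s_6 and s_7 undetermined.

undetermined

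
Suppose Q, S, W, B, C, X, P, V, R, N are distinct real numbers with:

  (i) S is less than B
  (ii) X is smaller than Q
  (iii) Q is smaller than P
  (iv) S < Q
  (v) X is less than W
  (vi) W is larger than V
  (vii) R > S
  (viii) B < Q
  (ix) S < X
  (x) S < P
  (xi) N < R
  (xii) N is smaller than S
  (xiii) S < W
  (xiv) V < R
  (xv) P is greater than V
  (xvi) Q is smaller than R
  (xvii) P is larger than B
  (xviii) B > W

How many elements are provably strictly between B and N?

3

Chaining upward from N reaches: S, X, W, Q, R, P.
Chaining downward from B reaches: S, V, X, W.
Strictly between N and B are those in both lists: S, X, W — 3 elements.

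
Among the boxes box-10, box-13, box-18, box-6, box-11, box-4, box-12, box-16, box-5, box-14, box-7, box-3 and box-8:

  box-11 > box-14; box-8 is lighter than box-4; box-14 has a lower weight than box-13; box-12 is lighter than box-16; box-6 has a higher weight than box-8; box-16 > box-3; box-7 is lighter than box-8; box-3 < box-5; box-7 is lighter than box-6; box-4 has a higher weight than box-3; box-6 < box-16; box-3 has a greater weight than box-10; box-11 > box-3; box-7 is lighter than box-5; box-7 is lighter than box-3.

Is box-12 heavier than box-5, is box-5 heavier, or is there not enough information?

undetermined

Following every chain through box-12: above box-12 we get box-16.
box-5 is not reached, and no chain runs the other way from box-5 to box-12.
So the given relations leave the order of box-12 and box-5 undetermined.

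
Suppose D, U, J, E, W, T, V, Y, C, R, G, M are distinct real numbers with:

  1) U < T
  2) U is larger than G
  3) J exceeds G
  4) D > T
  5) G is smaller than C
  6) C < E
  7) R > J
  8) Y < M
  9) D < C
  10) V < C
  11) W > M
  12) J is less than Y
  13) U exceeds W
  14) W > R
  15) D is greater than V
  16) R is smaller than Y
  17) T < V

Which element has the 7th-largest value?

Chaining the given pairs: G < J < R < Y < M < W < U < T < V < D < C < E.
Counting 7 from the largest end gives W.

W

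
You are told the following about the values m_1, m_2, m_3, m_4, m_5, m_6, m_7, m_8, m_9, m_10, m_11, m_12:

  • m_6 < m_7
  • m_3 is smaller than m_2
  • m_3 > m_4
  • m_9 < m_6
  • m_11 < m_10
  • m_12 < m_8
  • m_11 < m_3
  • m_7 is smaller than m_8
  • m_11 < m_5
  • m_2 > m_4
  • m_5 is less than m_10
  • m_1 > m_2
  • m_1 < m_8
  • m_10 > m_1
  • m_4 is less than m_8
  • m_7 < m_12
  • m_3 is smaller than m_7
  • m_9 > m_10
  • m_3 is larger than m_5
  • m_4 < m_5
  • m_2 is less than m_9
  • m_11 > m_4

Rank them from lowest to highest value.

m_4 < m_11 < m_5 < m_3 < m_2 < m_1 < m_10 < m_9 < m_6 < m_7 < m_12 < m_8

Nothing is placed below m_4, so it is least; from there m_4 < m_11; m_11 < m_5; m_5 < m_3; m_3 < m_2; m_2 < m_1; m_1 < m_10; m_10 < m_9; m_9 < m_6; m_6 < m_7; m_7 < m_12; m_12 < m_8, each given directly.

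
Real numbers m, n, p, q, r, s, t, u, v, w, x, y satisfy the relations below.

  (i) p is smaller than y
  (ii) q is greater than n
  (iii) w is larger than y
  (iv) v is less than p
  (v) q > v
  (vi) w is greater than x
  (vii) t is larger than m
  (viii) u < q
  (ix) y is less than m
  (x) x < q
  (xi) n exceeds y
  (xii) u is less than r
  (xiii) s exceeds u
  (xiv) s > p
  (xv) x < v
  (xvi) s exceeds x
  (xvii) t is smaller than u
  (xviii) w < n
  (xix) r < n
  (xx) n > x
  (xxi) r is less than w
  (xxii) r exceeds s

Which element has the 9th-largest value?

y

Chaining the given pairs: x < v < p < y < m < t < u < s < r < w < n < q.
The 9th largest is y.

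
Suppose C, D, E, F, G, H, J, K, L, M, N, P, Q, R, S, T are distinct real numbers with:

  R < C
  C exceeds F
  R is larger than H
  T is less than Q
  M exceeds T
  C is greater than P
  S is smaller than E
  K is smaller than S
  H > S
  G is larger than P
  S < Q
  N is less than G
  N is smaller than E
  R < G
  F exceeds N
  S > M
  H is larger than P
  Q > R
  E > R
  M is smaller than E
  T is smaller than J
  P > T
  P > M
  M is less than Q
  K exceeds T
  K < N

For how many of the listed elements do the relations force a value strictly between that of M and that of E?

Chaining upward from M reaches: S, P, H, R, Q, G, C.
Chaining downward from E reaches: T, K, S, P, N, H, R.
Strictly between M and E are those in both lists: S, P, H, R — 4 elements.

4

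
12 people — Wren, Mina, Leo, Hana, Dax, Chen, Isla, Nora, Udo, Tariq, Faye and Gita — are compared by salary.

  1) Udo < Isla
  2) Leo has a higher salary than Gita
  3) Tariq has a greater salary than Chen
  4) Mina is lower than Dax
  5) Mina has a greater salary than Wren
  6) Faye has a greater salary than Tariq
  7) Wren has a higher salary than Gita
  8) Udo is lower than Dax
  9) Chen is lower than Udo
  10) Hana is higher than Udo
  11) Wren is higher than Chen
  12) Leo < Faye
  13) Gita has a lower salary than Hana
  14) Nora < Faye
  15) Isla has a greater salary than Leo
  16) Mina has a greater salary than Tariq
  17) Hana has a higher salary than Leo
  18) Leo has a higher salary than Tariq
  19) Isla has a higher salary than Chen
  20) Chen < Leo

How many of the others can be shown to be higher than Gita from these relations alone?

Directly above Gita: Wren, Leo, Hana.
One step further: Mina, Isla, Faye (6 so far).
One step further: Dax (7 so far).
Nothing else is reachable above Gita; 7 in all.

7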